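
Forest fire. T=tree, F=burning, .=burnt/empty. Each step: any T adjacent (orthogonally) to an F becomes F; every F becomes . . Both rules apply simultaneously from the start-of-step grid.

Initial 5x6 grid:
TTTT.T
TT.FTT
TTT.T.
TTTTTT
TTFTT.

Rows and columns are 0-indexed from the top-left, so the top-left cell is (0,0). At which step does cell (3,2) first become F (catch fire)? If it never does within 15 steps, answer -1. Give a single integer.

Step 1: cell (3,2)='F' (+5 fires, +2 burnt)
  -> target ignites at step 1
Step 2: cell (3,2)='.' (+8 fires, +5 burnt)
Step 3: cell (3,2)='.' (+5 fires, +8 burnt)
Step 4: cell (3,2)='.' (+4 fires, +5 burnt)
Step 5: cell (3,2)='.' (+1 fires, +4 burnt)
Step 6: cell (3,2)='.' (+0 fires, +1 burnt)
  fire out at step 6

1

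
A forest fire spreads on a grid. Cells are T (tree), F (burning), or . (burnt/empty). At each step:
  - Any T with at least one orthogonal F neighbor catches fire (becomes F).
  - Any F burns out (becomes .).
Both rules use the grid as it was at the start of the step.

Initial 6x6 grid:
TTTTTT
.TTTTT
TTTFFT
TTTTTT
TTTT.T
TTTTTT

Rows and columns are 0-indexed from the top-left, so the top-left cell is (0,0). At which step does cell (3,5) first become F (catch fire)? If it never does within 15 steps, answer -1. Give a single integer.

Step 1: cell (3,5)='T' (+6 fires, +2 burnt)
Step 2: cell (3,5)='F' (+8 fires, +6 burnt)
  -> target ignites at step 2
Step 3: cell (3,5)='.' (+8 fires, +8 burnt)
Step 4: cell (3,5)='.' (+6 fires, +8 burnt)
Step 5: cell (3,5)='.' (+3 fires, +6 burnt)
Step 6: cell (3,5)='.' (+1 fires, +3 burnt)
Step 7: cell (3,5)='.' (+0 fires, +1 burnt)
  fire out at step 7

2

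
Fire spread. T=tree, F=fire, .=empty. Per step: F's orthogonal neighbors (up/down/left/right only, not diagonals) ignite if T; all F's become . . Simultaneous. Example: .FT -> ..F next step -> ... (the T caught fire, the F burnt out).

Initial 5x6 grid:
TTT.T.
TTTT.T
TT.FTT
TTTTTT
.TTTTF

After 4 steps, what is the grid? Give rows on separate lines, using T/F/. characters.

Step 1: 5 trees catch fire, 2 burn out
  TTT.T.
  TTTF.T
  TT..FT
  TTTFTF
  .TTTF.
Step 2: 5 trees catch fire, 5 burn out
  TTT.T.
  TTF..T
  TT...F
  TTF.F.
  .TTF..
Step 3: 5 trees catch fire, 5 burn out
  TTF.T.
  TF...F
  TT....
  TF....
  .TF...
Step 4: 5 trees catch fire, 5 burn out
  TF..T.
  F.....
  TF....
  F.....
  .F....

TF..T.
F.....
TF....
F.....
.F....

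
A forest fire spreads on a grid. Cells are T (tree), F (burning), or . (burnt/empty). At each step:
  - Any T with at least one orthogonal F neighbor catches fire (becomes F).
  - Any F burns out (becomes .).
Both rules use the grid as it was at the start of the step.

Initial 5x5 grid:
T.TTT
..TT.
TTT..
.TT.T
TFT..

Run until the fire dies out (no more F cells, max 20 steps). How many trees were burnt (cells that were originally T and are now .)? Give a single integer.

Answer: 12

Derivation:
Step 1: +3 fires, +1 burnt (F count now 3)
Step 2: +2 fires, +3 burnt (F count now 2)
Step 3: +2 fires, +2 burnt (F count now 2)
Step 4: +1 fires, +2 burnt (F count now 1)
Step 5: +2 fires, +1 burnt (F count now 2)
Step 6: +1 fires, +2 burnt (F count now 1)
Step 7: +1 fires, +1 burnt (F count now 1)
Step 8: +0 fires, +1 burnt (F count now 0)
Fire out after step 8
Initially T: 14, now '.': 23
Total burnt (originally-T cells now '.'): 12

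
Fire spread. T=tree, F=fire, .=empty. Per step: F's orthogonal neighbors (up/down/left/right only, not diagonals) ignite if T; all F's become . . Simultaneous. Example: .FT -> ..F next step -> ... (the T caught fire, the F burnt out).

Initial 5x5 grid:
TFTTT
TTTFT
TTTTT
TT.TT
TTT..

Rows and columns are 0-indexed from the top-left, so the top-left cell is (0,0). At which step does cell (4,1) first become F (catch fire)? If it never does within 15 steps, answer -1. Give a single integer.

Step 1: cell (4,1)='T' (+7 fires, +2 burnt)
Step 2: cell (4,1)='T' (+6 fires, +7 burnt)
Step 3: cell (4,1)='T' (+3 fires, +6 burnt)
Step 4: cell (4,1)='F' (+2 fires, +3 burnt)
  -> target ignites at step 4
Step 5: cell (4,1)='.' (+2 fires, +2 burnt)
Step 6: cell (4,1)='.' (+0 fires, +2 burnt)
  fire out at step 6

4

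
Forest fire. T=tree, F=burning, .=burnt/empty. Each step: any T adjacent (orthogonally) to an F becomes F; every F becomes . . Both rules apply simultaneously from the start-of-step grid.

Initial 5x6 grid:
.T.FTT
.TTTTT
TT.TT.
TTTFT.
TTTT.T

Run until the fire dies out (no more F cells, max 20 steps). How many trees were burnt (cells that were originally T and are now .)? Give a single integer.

Step 1: +6 fires, +2 burnt (F count now 6)
Step 2: +6 fires, +6 burnt (F count now 6)
Step 3: +5 fires, +6 burnt (F count now 5)
Step 4: +3 fires, +5 burnt (F count now 3)
Step 5: +0 fires, +3 burnt (F count now 0)
Fire out after step 5
Initially T: 21, now '.': 29
Total burnt (originally-T cells now '.'): 20

Answer: 20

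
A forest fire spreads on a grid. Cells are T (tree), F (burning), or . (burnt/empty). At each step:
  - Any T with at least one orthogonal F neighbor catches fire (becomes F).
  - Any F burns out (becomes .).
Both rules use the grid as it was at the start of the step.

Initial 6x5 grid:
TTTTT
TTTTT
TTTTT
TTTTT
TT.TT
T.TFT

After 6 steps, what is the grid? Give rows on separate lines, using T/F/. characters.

Step 1: 3 trees catch fire, 1 burn out
  TTTTT
  TTTTT
  TTTTT
  TTTTT
  TT.FT
  T.F.F
Step 2: 2 trees catch fire, 3 burn out
  TTTTT
  TTTTT
  TTTTT
  TTTFT
  TT..F
  T....
Step 3: 3 trees catch fire, 2 burn out
  TTTTT
  TTTTT
  TTTFT
  TTF.F
  TT...
  T....
Step 4: 4 trees catch fire, 3 burn out
  TTTTT
  TTTFT
  TTF.F
  TF...
  TT...
  T....
Step 5: 6 trees catch fire, 4 burn out
  TTTFT
  TTF.F
  TF...
  F....
  TF...
  T....
Step 6: 5 trees catch fire, 6 burn out
  TTF.F
  TF...
  F....
  .....
  F....
  T....

TTF.F
TF...
F....
.....
F....
T....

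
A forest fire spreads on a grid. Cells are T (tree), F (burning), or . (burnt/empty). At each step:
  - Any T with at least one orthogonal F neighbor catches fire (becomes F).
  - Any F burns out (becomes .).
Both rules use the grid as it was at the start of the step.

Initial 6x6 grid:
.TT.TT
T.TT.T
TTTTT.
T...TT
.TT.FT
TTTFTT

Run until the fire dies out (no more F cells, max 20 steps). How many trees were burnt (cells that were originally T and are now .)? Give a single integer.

Step 1: +4 fires, +2 burnt (F count now 4)
Step 2: +5 fires, +4 burnt (F count now 5)
Step 3: +3 fires, +5 burnt (F count now 3)
Step 4: +2 fires, +3 burnt (F count now 2)
Step 5: +2 fires, +2 burnt (F count now 2)
Step 6: +2 fires, +2 burnt (F count now 2)
Step 7: +3 fires, +2 burnt (F count now 3)
Step 8: +0 fires, +3 burnt (F count now 0)
Fire out after step 8
Initially T: 24, now '.': 33
Total burnt (originally-T cells now '.'): 21

Answer: 21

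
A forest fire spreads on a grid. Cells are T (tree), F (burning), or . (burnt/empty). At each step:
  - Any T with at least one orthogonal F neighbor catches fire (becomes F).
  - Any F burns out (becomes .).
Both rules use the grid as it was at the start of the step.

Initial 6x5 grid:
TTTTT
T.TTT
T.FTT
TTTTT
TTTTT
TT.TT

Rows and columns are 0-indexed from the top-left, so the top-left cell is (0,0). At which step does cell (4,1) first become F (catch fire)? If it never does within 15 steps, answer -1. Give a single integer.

Step 1: cell (4,1)='T' (+3 fires, +1 burnt)
Step 2: cell (4,1)='T' (+6 fires, +3 burnt)
Step 3: cell (4,1)='F' (+7 fires, +6 burnt)
  -> target ignites at step 3
Step 4: cell (4,1)='.' (+7 fires, +7 burnt)
Step 5: cell (4,1)='.' (+3 fires, +7 burnt)
Step 6: cell (4,1)='.' (+0 fires, +3 burnt)
  fire out at step 6

3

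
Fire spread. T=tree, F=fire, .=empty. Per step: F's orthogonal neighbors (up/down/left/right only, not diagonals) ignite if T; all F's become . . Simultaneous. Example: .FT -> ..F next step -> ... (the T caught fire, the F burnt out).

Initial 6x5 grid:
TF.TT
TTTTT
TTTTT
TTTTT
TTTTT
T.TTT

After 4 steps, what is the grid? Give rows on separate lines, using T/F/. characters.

Step 1: 2 trees catch fire, 1 burn out
  F..TT
  TFTTT
  TTTTT
  TTTTT
  TTTTT
  T.TTT
Step 2: 3 trees catch fire, 2 burn out
  ...TT
  F.FTT
  TFTTT
  TTTTT
  TTTTT
  T.TTT
Step 3: 4 trees catch fire, 3 burn out
  ...TT
  ...FT
  F.FTT
  TFTTT
  TTTTT
  T.TTT
Step 4: 6 trees catch fire, 4 burn out
  ...FT
  ....F
  ...FT
  F.FTT
  TFTTT
  T.TTT

...FT
....F
...FT
F.FTT
TFTTT
T.TTT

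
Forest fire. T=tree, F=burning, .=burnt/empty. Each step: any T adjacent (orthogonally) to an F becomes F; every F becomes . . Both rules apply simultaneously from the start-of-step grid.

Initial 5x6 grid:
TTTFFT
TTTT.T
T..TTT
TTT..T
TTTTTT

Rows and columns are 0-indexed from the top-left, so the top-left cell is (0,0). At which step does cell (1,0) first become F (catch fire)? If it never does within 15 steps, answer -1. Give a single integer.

Step 1: cell (1,0)='T' (+3 fires, +2 burnt)
Step 2: cell (1,0)='T' (+4 fires, +3 burnt)
Step 3: cell (1,0)='T' (+4 fires, +4 burnt)
Step 4: cell (1,0)='F' (+2 fires, +4 burnt)
  -> target ignites at step 4
Step 5: cell (1,0)='.' (+2 fires, +2 burnt)
Step 6: cell (1,0)='.' (+2 fires, +2 burnt)
Step 7: cell (1,0)='.' (+3 fires, +2 burnt)
Step 8: cell (1,0)='.' (+3 fires, +3 burnt)
Step 9: cell (1,0)='.' (+0 fires, +3 burnt)
  fire out at step 9

4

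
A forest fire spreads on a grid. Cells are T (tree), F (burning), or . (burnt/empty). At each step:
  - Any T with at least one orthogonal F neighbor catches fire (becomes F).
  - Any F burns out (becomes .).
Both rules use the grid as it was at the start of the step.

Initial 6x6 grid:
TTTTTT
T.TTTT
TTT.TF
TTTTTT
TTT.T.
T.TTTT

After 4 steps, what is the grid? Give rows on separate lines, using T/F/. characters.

Step 1: 3 trees catch fire, 1 burn out
  TTTTTT
  T.TTTF
  TTT.F.
  TTTTTF
  TTT.T.
  T.TTTT
Step 2: 3 trees catch fire, 3 burn out
  TTTTTF
  T.TTF.
  TTT...
  TTTTF.
  TTT.T.
  T.TTTT
Step 3: 4 trees catch fire, 3 burn out
  TTTTF.
  T.TF..
  TTT...
  TTTF..
  TTT.F.
  T.TTTT
Step 4: 4 trees catch fire, 4 burn out
  TTTF..
  T.F...
  TTT...
  TTF...
  TTT...
  T.TTFT

TTTF..
T.F...
TTT...
TTF...
TTT...
T.TTFT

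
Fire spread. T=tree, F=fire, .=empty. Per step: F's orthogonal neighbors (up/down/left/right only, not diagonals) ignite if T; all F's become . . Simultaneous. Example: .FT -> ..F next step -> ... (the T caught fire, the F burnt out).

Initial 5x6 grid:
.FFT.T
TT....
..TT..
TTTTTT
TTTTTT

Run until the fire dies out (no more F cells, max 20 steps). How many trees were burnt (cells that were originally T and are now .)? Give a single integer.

Step 1: +2 fires, +2 burnt (F count now 2)
Step 2: +1 fires, +2 burnt (F count now 1)
Step 3: +0 fires, +1 burnt (F count now 0)
Fire out after step 3
Initially T: 18, now '.': 15
Total burnt (originally-T cells now '.'): 3

Answer: 3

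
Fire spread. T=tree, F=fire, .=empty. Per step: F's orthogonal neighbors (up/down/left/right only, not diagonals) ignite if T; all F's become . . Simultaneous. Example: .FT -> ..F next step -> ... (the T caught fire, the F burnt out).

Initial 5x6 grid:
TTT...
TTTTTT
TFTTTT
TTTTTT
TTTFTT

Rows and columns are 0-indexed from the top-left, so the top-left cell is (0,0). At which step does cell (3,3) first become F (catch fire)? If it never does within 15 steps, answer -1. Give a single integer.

Step 1: cell (3,3)='F' (+7 fires, +2 burnt)
  -> target ignites at step 1
Step 2: cell (3,3)='.' (+9 fires, +7 burnt)
Step 3: cell (3,3)='.' (+6 fires, +9 burnt)
Step 4: cell (3,3)='.' (+2 fires, +6 burnt)
Step 5: cell (3,3)='.' (+1 fires, +2 burnt)
Step 6: cell (3,3)='.' (+0 fires, +1 burnt)
  fire out at step 6

1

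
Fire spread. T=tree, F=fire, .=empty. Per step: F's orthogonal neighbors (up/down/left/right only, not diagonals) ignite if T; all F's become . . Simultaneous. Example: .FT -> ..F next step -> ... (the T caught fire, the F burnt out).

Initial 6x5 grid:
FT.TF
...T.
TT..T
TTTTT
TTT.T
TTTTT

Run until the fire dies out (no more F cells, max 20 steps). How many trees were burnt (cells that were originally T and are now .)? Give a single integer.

Answer: 3

Derivation:
Step 1: +2 fires, +2 burnt (F count now 2)
Step 2: +1 fires, +2 burnt (F count now 1)
Step 3: +0 fires, +1 burnt (F count now 0)
Fire out after step 3
Initially T: 20, now '.': 13
Total burnt (originally-T cells now '.'): 3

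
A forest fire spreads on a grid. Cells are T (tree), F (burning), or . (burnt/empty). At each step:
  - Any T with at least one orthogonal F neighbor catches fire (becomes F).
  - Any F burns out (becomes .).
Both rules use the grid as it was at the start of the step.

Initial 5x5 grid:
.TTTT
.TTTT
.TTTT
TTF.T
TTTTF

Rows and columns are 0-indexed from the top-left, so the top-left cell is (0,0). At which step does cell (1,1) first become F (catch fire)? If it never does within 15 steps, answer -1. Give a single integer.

Step 1: cell (1,1)='T' (+5 fires, +2 burnt)
Step 2: cell (1,1)='T' (+6 fires, +5 burnt)
Step 3: cell (1,1)='F' (+5 fires, +6 burnt)
  -> target ignites at step 3
Step 4: cell (1,1)='.' (+3 fires, +5 burnt)
Step 5: cell (1,1)='.' (+0 fires, +3 burnt)
  fire out at step 5

3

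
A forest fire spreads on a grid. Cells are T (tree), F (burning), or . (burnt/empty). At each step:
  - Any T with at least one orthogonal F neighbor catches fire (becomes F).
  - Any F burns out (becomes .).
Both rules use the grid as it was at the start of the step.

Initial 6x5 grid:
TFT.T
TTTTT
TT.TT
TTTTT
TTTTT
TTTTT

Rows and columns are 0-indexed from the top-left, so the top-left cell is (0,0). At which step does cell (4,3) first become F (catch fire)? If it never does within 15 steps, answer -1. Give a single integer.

Step 1: cell (4,3)='T' (+3 fires, +1 burnt)
Step 2: cell (4,3)='T' (+3 fires, +3 burnt)
Step 3: cell (4,3)='T' (+3 fires, +3 burnt)
Step 4: cell (4,3)='T' (+5 fires, +3 burnt)
Step 5: cell (4,3)='T' (+6 fires, +5 burnt)
Step 6: cell (4,3)='F' (+4 fires, +6 burnt)
  -> target ignites at step 6
Step 7: cell (4,3)='.' (+2 fires, +4 burnt)
Step 8: cell (4,3)='.' (+1 fires, +2 burnt)
Step 9: cell (4,3)='.' (+0 fires, +1 burnt)
  fire out at step 9

6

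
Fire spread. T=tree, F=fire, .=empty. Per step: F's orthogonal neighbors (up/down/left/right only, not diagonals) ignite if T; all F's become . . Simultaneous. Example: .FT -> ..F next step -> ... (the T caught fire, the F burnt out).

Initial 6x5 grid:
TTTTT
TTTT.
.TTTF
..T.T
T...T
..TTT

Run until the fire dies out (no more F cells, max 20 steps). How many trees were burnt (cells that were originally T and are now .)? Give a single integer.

Step 1: +2 fires, +1 burnt (F count now 2)
Step 2: +3 fires, +2 burnt (F count now 3)
Step 3: +5 fires, +3 burnt (F count now 5)
Step 4: +4 fires, +5 burnt (F count now 4)
Step 5: +3 fires, +4 burnt (F count now 3)
Step 6: +1 fires, +3 burnt (F count now 1)
Step 7: +0 fires, +1 burnt (F count now 0)
Fire out after step 7
Initially T: 19, now '.': 29
Total burnt (originally-T cells now '.'): 18

Answer: 18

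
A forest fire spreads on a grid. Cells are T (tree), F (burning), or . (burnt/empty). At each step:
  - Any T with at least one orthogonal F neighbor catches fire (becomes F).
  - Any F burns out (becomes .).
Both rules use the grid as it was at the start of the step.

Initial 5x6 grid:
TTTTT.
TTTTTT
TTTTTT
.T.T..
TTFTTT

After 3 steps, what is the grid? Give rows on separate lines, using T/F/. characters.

Step 1: 2 trees catch fire, 1 burn out
  TTTTT.
  TTTTTT
  TTTTTT
  .T.T..
  TF.FTT
Step 2: 4 trees catch fire, 2 burn out
  TTTTT.
  TTTTTT
  TTTTTT
  .F.F..
  F...FT
Step 3: 3 trees catch fire, 4 burn out
  TTTTT.
  TTTTTT
  TFTFTT
  ......
  .....F

TTTTT.
TTTTTT
TFTFTT
......
.....F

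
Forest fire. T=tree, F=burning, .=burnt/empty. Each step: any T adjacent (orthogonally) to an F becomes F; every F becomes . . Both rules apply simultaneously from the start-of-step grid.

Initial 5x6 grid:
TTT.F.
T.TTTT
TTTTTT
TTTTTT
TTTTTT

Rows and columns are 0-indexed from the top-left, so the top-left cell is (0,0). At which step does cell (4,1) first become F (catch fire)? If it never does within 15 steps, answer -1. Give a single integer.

Step 1: cell (4,1)='T' (+1 fires, +1 burnt)
Step 2: cell (4,1)='T' (+3 fires, +1 burnt)
Step 3: cell (4,1)='T' (+4 fires, +3 burnt)
Step 4: cell (4,1)='T' (+5 fires, +4 burnt)
Step 5: cell (4,1)='T' (+5 fires, +5 burnt)
Step 6: cell (4,1)='T' (+4 fires, +5 burnt)
Step 7: cell (4,1)='F' (+3 fires, +4 burnt)
  -> target ignites at step 7
Step 8: cell (4,1)='.' (+1 fires, +3 burnt)
Step 9: cell (4,1)='.' (+0 fires, +1 burnt)
  fire out at step 9

7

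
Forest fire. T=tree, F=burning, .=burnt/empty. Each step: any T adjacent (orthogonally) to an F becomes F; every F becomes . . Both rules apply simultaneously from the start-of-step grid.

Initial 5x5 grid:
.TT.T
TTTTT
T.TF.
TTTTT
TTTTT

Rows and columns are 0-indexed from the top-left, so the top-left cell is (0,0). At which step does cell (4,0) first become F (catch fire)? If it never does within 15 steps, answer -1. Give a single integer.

Step 1: cell (4,0)='T' (+3 fires, +1 burnt)
Step 2: cell (4,0)='T' (+5 fires, +3 burnt)
Step 3: cell (4,0)='T' (+6 fires, +5 burnt)
Step 4: cell (4,0)='T' (+4 fires, +6 burnt)
Step 5: cell (4,0)='F' (+2 fires, +4 burnt)
  -> target ignites at step 5
Step 6: cell (4,0)='.' (+0 fires, +2 burnt)
  fire out at step 6

5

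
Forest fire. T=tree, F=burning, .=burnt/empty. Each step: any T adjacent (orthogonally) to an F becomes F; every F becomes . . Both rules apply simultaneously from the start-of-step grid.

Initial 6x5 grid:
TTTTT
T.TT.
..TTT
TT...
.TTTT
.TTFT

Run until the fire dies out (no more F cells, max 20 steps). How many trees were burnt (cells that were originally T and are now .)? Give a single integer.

Answer: 9

Derivation:
Step 1: +3 fires, +1 burnt (F count now 3)
Step 2: +3 fires, +3 burnt (F count now 3)
Step 3: +1 fires, +3 burnt (F count now 1)
Step 4: +1 fires, +1 burnt (F count now 1)
Step 5: +1 fires, +1 burnt (F count now 1)
Step 6: +0 fires, +1 burnt (F count now 0)
Fire out after step 6
Initially T: 20, now '.': 19
Total burnt (originally-T cells now '.'): 9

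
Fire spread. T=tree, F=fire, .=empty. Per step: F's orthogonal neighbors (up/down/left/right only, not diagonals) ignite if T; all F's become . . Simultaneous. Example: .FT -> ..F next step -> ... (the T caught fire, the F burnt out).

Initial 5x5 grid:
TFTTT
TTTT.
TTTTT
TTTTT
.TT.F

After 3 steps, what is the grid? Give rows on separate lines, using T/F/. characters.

Step 1: 4 trees catch fire, 2 burn out
  F.FTT
  TFTT.
  TTTTT
  TTTTF
  .TT..
Step 2: 6 trees catch fire, 4 burn out
  ...FT
  F.FT.
  TFTTF
  TTTF.
  .TT..
Step 3: 7 trees catch fire, 6 burn out
  ....F
  ...F.
  F.FF.
  TFF..
  .TT..

....F
...F.
F.FF.
TFF..
.TT..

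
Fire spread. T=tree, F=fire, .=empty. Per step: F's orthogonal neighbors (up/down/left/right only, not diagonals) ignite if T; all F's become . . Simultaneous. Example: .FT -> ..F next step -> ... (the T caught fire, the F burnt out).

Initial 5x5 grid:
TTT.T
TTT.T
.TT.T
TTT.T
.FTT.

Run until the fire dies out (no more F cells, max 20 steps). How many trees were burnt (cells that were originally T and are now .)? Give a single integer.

Answer: 13

Derivation:
Step 1: +2 fires, +1 burnt (F count now 2)
Step 2: +4 fires, +2 burnt (F count now 4)
Step 3: +2 fires, +4 burnt (F count now 2)
Step 4: +3 fires, +2 burnt (F count now 3)
Step 5: +2 fires, +3 burnt (F count now 2)
Step 6: +0 fires, +2 burnt (F count now 0)
Fire out after step 6
Initially T: 17, now '.': 21
Total burnt (originally-T cells now '.'): 13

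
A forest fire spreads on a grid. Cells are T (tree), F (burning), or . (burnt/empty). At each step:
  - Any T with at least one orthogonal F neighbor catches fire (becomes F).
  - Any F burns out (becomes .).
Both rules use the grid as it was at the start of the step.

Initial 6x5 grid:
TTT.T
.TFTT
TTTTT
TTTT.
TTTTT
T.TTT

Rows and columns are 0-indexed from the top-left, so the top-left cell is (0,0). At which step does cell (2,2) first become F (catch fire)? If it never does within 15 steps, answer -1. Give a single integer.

Step 1: cell (2,2)='F' (+4 fires, +1 burnt)
  -> target ignites at step 1
Step 2: cell (2,2)='.' (+5 fires, +4 burnt)
Step 3: cell (2,2)='.' (+7 fires, +5 burnt)
Step 4: cell (2,2)='.' (+4 fires, +7 burnt)
Step 5: cell (2,2)='.' (+3 fires, +4 burnt)
Step 6: cell (2,2)='.' (+2 fires, +3 burnt)
Step 7: cell (2,2)='.' (+0 fires, +2 burnt)
  fire out at step 7

1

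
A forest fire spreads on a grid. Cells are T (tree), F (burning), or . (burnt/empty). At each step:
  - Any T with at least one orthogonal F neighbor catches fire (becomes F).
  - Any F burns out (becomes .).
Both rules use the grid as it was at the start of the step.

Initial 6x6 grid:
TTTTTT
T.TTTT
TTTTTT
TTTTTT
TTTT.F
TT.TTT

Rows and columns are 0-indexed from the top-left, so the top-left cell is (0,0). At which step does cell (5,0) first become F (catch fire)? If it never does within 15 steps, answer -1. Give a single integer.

Step 1: cell (5,0)='T' (+2 fires, +1 burnt)
Step 2: cell (5,0)='T' (+3 fires, +2 burnt)
Step 3: cell (5,0)='T' (+4 fires, +3 burnt)
Step 4: cell (5,0)='T' (+5 fires, +4 burnt)
Step 5: cell (5,0)='T' (+5 fires, +5 burnt)
Step 6: cell (5,0)='T' (+5 fires, +5 burnt)
Step 7: cell (5,0)='T' (+4 fires, +5 burnt)
Step 8: cell (5,0)='F' (+3 fires, +4 burnt)
  -> target ignites at step 8
Step 9: cell (5,0)='.' (+1 fires, +3 burnt)
Step 10: cell (5,0)='.' (+0 fires, +1 burnt)
  fire out at step 10

8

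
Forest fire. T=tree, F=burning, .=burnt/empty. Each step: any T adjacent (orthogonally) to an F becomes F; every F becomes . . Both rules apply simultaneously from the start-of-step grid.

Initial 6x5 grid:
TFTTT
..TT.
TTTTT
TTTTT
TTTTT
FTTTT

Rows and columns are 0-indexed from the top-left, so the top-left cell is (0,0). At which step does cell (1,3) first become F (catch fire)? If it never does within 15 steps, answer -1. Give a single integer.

Step 1: cell (1,3)='T' (+4 fires, +2 burnt)
Step 2: cell (1,3)='T' (+5 fires, +4 burnt)
Step 3: cell (1,3)='F' (+7 fires, +5 burnt)
  -> target ignites at step 3
Step 4: cell (1,3)='.' (+5 fires, +7 burnt)
Step 5: cell (1,3)='.' (+3 fires, +5 burnt)
Step 6: cell (1,3)='.' (+1 fires, +3 burnt)
Step 7: cell (1,3)='.' (+0 fires, +1 burnt)
  fire out at step 7

3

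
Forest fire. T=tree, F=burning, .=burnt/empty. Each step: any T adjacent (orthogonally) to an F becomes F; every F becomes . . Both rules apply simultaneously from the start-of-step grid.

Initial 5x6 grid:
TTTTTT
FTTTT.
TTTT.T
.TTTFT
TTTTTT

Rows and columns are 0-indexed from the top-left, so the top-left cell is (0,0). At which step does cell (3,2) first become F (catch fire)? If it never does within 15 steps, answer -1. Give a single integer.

Step 1: cell (3,2)='T' (+6 fires, +2 burnt)
Step 2: cell (3,2)='F' (+8 fires, +6 burnt)
  -> target ignites at step 2
Step 3: cell (3,2)='.' (+5 fires, +8 burnt)
Step 4: cell (3,2)='.' (+3 fires, +5 burnt)
Step 5: cell (3,2)='.' (+2 fires, +3 burnt)
Step 6: cell (3,2)='.' (+1 fires, +2 burnt)
Step 7: cell (3,2)='.' (+0 fires, +1 burnt)
  fire out at step 7

2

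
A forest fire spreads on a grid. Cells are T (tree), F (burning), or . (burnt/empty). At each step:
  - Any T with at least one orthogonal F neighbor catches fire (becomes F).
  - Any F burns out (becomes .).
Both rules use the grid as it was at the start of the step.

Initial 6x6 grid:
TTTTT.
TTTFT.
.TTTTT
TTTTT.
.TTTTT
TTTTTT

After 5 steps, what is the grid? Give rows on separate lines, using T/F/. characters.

Step 1: 4 trees catch fire, 1 burn out
  TTTFT.
  TTF.F.
  .TTFTT
  TTTTT.
  .TTTTT
  TTTTTT
Step 2: 6 trees catch fire, 4 burn out
  TTF.F.
  TF....
  .TF.FT
  TTTFT.
  .TTTTT
  TTTTTT
Step 3: 7 trees catch fire, 6 burn out
  TF....
  F.....
  .F...F
  TTF.F.
  .TTFTT
  TTTTTT
Step 4: 5 trees catch fire, 7 burn out
  F.....
  ......
  ......
  TF....
  .TF.FT
  TTTFTT
Step 5: 5 trees catch fire, 5 burn out
  ......
  ......
  ......
  F.....
  .F...F
  TTF.FT

......
......
......
F.....
.F...F
TTF.FT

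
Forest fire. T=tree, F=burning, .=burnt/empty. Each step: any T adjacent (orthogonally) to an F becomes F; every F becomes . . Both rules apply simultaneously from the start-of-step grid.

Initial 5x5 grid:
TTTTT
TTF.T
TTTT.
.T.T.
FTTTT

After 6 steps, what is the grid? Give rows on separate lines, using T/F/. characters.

Step 1: 4 trees catch fire, 2 burn out
  TTFTT
  TF..T
  TTFT.
  .T.T.
  .FTTT
Step 2: 7 trees catch fire, 4 burn out
  TF.FT
  F...T
  TF.F.
  .F.T.
  ..FTT
Step 3: 5 trees catch fire, 7 burn out
  F...F
  ....T
  F....
  ...F.
  ...FT
Step 4: 2 trees catch fire, 5 burn out
  .....
  ....F
  .....
  .....
  ....F
Step 5: 0 trees catch fire, 2 burn out
  .....
  .....
  .....
  .....
  .....
Step 6: 0 trees catch fire, 0 burn out
  .....
  .....
  .....
  .....
  .....

.....
.....
.....
.....
.....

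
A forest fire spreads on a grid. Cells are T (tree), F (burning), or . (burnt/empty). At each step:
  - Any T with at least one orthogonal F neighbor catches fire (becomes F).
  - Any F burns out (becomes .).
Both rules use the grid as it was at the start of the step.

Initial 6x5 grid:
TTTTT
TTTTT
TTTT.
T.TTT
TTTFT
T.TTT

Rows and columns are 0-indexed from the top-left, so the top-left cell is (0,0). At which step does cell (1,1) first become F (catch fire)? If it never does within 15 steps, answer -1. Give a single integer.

Step 1: cell (1,1)='T' (+4 fires, +1 burnt)
Step 2: cell (1,1)='T' (+6 fires, +4 burnt)
Step 3: cell (1,1)='T' (+3 fires, +6 burnt)
Step 4: cell (1,1)='T' (+6 fires, +3 burnt)
Step 5: cell (1,1)='F' (+4 fires, +6 burnt)
  -> target ignites at step 5
Step 6: cell (1,1)='.' (+2 fires, +4 burnt)
Step 7: cell (1,1)='.' (+1 fires, +2 burnt)
Step 8: cell (1,1)='.' (+0 fires, +1 burnt)
  fire out at step 8

5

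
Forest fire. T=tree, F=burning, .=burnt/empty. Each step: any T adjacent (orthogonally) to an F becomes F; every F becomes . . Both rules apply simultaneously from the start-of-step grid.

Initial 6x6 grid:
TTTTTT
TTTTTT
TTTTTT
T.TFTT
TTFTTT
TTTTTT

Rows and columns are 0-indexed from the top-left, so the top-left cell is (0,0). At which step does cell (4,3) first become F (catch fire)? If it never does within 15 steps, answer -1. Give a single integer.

Step 1: cell (4,3)='F' (+6 fires, +2 burnt)
  -> target ignites at step 1
Step 2: cell (4,3)='.' (+8 fires, +6 burnt)
Step 3: cell (4,3)='.' (+9 fires, +8 burnt)
Step 4: cell (4,3)='.' (+6 fires, +9 burnt)
Step 5: cell (4,3)='.' (+3 fires, +6 burnt)
Step 6: cell (4,3)='.' (+1 fires, +3 burnt)
Step 7: cell (4,3)='.' (+0 fires, +1 burnt)
  fire out at step 7

1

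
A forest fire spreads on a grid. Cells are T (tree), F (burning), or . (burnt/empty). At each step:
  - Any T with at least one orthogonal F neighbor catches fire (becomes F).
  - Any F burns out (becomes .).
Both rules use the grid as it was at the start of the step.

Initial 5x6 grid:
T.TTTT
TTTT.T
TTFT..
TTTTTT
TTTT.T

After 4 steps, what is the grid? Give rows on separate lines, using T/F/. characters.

Step 1: 4 trees catch fire, 1 burn out
  T.TTTT
  TTFT.T
  TF.F..
  TTFTTT
  TTTT.T
Step 2: 7 trees catch fire, 4 burn out
  T.FTTT
  TF.F.T
  F.....
  TF.FTT
  TTFT.T
Step 3: 6 trees catch fire, 7 burn out
  T..FTT
  F....T
  ......
  F...FT
  TF.F.T
Step 4: 4 trees catch fire, 6 burn out
  F...FT
  .....T
  ......
  .....F
  F....T

F...FT
.....T
......
.....F
F....T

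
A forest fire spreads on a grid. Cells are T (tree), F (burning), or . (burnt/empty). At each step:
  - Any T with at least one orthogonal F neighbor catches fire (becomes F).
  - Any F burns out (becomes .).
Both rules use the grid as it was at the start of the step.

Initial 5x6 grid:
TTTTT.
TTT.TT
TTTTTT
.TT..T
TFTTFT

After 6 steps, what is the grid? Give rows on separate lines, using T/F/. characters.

Step 1: 5 trees catch fire, 2 burn out
  TTTTT.
  TTT.TT
  TTTTTT
  .FT..T
  F.FF.F
Step 2: 3 trees catch fire, 5 burn out
  TTTTT.
  TTT.TT
  TFTTTT
  ..F..F
  ......
Step 3: 4 trees catch fire, 3 burn out
  TTTTT.
  TFT.TT
  F.FTTF
  ......
  ......
Step 4: 6 trees catch fire, 4 burn out
  TFTTT.
  F.F.TF
  ...FF.
  ......
  ......
Step 5: 3 trees catch fire, 6 burn out
  F.FTT.
  ....F.
  ......
  ......
  ......
Step 6: 2 trees catch fire, 3 burn out
  ...FF.
  ......
  ......
  ......
  ......

...FF.
......
......
......
......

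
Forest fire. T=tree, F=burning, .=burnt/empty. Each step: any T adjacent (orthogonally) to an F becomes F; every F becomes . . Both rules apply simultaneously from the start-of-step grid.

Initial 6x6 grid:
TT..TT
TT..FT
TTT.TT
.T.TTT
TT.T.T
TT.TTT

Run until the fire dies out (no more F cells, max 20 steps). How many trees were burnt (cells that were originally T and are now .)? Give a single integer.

Step 1: +3 fires, +1 burnt (F count now 3)
Step 2: +3 fires, +3 burnt (F count now 3)
Step 3: +2 fires, +3 burnt (F count now 2)
Step 4: +2 fires, +2 burnt (F count now 2)
Step 5: +2 fires, +2 burnt (F count now 2)
Step 6: +1 fires, +2 burnt (F count now 1)
Step 7: +0 fires, +1 burnt (F count now 0)
Fire out after step 7
Initially T: 25, now '.': 24
Total burnt (originally-T cells now '.'): 13

Answer: 13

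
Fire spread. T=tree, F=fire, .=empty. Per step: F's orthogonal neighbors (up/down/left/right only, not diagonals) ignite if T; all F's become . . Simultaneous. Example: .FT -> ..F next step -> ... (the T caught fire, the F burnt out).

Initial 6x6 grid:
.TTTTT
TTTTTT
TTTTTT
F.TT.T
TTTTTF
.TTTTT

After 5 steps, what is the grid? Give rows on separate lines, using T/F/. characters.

Step 1: 5 trees catch fire, 2 burn out
  .TTTTT
  TTTTTT
  FTTTTT
  ..TT.F
  FTTTF.
  .TTTTF
Step 2: 6 trees catch fire, 5 burn out
  .TTTTT
  FTTTTT
  .FTTTF
  ..TT..
  .FTF..
  .TTTF.
Step 3: 8 trees catch fire, 6 burn out
  .TTTTT
  .FTTTF
  ..FTF.
  ..TF..
  ..F...
  .FTF..
Step 4: 7 trees catch fire, 8 burn out
  .FTTTF
  ..FTF.
  ...F..
  ..F...
  ......
  ..F...
Step 5: 3 trees catch fire, 7 burn out
  ..FTF.
  ...F..
  ......
  ......
  ......
  ......

..FTF.
...F..
......
......
......
......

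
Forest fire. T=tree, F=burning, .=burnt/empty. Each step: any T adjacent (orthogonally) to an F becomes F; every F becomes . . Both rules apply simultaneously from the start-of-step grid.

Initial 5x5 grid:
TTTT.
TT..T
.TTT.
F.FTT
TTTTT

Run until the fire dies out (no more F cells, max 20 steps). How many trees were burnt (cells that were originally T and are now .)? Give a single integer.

Answer: 16

Derivation:
Step 1: +4 fires, +2 burnt (F count now 4)
Step 2: +5 fires, +4 burnt (F count now 5)
Step 3: +2 fires, +5 burnt (F count now 2)
Step 4: +2 fires, +2 burnt (F count now 2)
Step 5: +2 fires, +2 burnt (F count now 2)
Step 6: +1 fires, +2 burnt (F count now 1)
Step 7: +0 fires, +1 burnt (F count now 0)
Fire out after step 7
Initially T: 17, now '.': 24
Total burnt (originally-T cells now '.'): 16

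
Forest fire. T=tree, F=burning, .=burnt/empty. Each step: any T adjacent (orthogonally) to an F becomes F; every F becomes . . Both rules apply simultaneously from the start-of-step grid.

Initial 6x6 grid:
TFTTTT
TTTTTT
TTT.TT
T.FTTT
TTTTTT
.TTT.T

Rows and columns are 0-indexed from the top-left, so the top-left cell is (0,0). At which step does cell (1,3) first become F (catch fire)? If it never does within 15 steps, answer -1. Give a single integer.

Step 1: cell (1,3)='T' (+6 fires, +2 burnt)
Step 2: cell (1,3)='T' (+8 fires, +6 burnt)
Step 3: cell (1,3)='F' (+9 fires, +8 burnt)
  -> target ignites at step 3
Step 4: cell (1,3)='.' (+5 fires, +9 burnt)
Step 5: cell (1,3)='.' (+2 fires, +5 burnt)
Step 6: cell (1,3)='.' (+0 fires, +2 burnt)
  fire out at step 6

3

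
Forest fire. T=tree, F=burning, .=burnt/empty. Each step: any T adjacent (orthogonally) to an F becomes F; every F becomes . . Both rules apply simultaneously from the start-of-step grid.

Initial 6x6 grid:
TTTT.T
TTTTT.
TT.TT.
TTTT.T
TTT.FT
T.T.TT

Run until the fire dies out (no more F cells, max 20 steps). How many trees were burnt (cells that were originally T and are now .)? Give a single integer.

Step 1: +2 fires, +1 burnt (F count now 2)
Step 2: +2 fires, +2 burnt (F count now 2)
Step 3: +0 fires, +2 burnt (F count now 0)
Fire out after step 3
Initially T: 27, now '.': 13
Total burnt (originally-T cells now '.'): 4

Answer: 4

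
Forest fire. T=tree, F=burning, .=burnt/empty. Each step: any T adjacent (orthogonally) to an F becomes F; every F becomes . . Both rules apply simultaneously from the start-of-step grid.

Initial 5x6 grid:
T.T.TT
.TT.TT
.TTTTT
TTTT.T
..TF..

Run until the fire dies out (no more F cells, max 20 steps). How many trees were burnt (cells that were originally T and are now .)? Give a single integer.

Step 1: +2 fires, +1 burnt (F count now 2)
Step 2: +2 fires, +2 burnt (F count now 2)
Step 3: +3 fires, +2 burnt (F count now 3)
Step 4: +5 fires, +3 burnt (F count now 5)
Step 5: +5 fires, +5 burnt (F count now 5)
Step 6: +1 fires, +5 burnt (F count now 1)
Step 7: +0 fires, +1 burnt (F count now 0)
Fire out after step 7
Initially T: 19, now '.': 29
Total burnt (originally-T cells now '.'): 18

Answer: 18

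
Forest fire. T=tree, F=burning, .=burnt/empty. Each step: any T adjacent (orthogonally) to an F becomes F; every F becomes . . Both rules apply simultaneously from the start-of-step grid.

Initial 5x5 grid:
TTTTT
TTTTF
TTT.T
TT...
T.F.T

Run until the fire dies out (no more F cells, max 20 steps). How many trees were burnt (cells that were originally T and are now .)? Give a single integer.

Step 1: +3 fires, +2 burnt (F count now 3)
Step 2: +2 fires, +3 burnt (F count now 2)
Step 3: +3 fires, +2 burnt (F count now 3)
Step 4: +3 fires, +3 burnt (F count now 3)
Step 5: +3 fires, +3 burnt (F count now 3)
Step 6: +1 fires, +3 burnt (F count now 1)
Step 7: +1 fires, +1 burnt (F count now 1)
Step 8: +0 fires, +1 burnt (F count now 0)
Fire out after step 8
Initially T: 17, now '.': 24
Total burnt (originally-T cells now '.'): 16

Answer: 16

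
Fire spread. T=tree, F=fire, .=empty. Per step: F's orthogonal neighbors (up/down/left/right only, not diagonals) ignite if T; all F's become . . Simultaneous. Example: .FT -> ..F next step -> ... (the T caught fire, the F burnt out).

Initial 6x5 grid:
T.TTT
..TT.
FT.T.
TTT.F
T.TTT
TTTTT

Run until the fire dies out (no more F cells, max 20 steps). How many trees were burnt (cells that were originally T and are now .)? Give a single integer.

Step 1: +3 fires, +2 burnt (F count now 3)
Step 2: +4 fires, +3 burnt (F count now 4)
Step 3: +4 fires, +4 burnt (F count now 4)
Step 4: +2 fires, +4 burnt (F count now 2)
Step 5: +0 fires, +2 burnt (F count now 0)
Fire out after step 5
Initially T: 20, now '.': 23
Total burnt (originally-T cells now '.'): 13

Answer: 13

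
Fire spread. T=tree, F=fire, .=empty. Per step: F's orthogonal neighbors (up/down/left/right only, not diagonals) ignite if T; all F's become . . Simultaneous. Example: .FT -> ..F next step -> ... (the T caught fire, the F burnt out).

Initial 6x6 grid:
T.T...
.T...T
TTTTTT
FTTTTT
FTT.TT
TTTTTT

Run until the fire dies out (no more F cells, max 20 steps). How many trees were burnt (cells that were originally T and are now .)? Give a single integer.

Step 1: +4 fires, +2 burnt (F count now 4)
Step 2: +4 fires, +4 burnt (F count now 4)
Step 3: +4 fires, +4 burnt (F count now 4)
Step 4: +3 fires, +4 burnt (F count now 3)
Step 5: +4 fires, +3 burnt (F count now 4)
Step 6: +3 fires, +4 burnt (F count now 3)
Step 7: +1 fires, +3 burnt (F count now 1)
Step 8: +0 fires, +1 burnt (F count now 0)
Fire out after step 8
Initially T: 25, now '.': 34
Total burnt (originally-T cells now '.'): 23

Answer: 23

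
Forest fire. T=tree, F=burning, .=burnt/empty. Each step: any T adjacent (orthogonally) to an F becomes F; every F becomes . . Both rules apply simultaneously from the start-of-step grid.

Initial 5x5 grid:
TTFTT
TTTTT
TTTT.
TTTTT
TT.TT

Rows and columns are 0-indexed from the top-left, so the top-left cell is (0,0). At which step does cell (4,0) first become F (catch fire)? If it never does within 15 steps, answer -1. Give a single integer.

Step 1: cell (4,0)='T' (+3 fires, +1 burnt)
Step 2: cell (4,0)='T' (+5 fires, +3 burnt)
Step 3: cell (4,0)='T' (+5 fires, +5 burnt)
Step 4: cell (4,0)='T' (+3 fires, +5 burnt)
Step 5: cell (4,0)='T' (+4 fires, +3 burnt)
Step 6: cell (4,0)='F' (+2 fires, +4 burnt)
  -> target ignites at step 6
Step 7: cell (4,0)='.' (+0 fires, +2 burnt)
  fire out at step 7

6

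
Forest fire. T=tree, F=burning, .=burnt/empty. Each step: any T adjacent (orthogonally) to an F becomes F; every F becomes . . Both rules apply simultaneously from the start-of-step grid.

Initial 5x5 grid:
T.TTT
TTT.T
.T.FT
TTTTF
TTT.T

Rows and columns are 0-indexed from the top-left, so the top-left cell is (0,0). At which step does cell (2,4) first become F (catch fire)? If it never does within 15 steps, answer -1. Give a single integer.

Step 1: cell (2,4)='F' (+3 fires, +2 burnt)
  -> target ignites at step 1
Step 2: cell (2,4)='.' (+2 fires, +3 burnt)
Step 3: cell (2,4)='.' (+3 fires, +2 burnt)
Step 4: cell (2,4)='.' (+4 fires, +3 burnt)
Step 5: cell (2,4)='.' (+3 fires, +4 burnt)
Step 6: cell (2,4)='.' (+2 fires, +3 burnt)
Step 7: cell (2,4)='.' (+1 fires, +2 burnt)
Step 8: cell (2,4)='.' (+0 fires, +1 burnt)
  fire out at step 8

1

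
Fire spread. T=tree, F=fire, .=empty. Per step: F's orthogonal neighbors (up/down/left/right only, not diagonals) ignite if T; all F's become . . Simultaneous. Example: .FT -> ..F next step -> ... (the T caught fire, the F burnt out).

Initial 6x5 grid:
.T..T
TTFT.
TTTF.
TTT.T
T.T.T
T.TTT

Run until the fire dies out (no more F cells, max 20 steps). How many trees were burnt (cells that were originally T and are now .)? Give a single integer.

Answer: 18

Derivation:
Step 1: +3 fires, +2 burnt (F count now 3)
Step 2: +4 fires, +3 burnt (F count now 4)
Step 3: +3 fires, +4 burnt (F count now 3)
Step 4: +2 fires, +3 burnt (F count now 2)
Step 5: +2 fires, +2 burnt (F count now 2)
Step 6: +2 fires, +2 burnt (F count now 2)
Step 7: +1 fires, +2 burnt (F count now 1)
Step 8: +1 fires, +1 burnt (F count now 1)
Step 9: +0 fires, +1 burnt (F count now 0)
Fire out after step 9
Initially T: 19, now '.': 29
Total burnt (originally-T cells now '.'): 18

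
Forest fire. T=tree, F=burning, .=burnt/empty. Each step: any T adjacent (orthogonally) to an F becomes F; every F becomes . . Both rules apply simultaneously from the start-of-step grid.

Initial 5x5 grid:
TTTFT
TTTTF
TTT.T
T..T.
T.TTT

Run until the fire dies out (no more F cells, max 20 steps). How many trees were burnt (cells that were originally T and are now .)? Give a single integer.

Step 1: +4 fires, +2 burnt (F count now 4)
Step 2: +2 fires, +4 burnt (F count now 2)
Step 3: +3 fires, +2 burnt (F count now 3)
Step 4: +2 fires, +3 burnt (F count now 2)
Step 5: +1 fires, +2 burnt (F count now 1)
Step 6: +1 fires, +1 burnt (F count now 1)
Step 7: +1 fires, +1 burnt (F count now 1)
Step 8: +0 fires, +1 burnt (F count now 0)
Fire out after step 8
Initially T: 18, now '.': 21
Total burnt (originally-T cells now '.'): 14

Answer: 14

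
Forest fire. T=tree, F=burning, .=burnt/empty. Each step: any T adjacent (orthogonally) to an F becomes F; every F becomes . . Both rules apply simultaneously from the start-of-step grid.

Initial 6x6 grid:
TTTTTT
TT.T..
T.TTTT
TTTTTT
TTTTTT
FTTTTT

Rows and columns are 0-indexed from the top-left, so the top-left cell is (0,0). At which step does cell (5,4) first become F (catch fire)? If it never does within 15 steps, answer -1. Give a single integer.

Step 1: cell (5,4)='T' (+2 fires, +1 burnt)
Step 2: cell (5,4)='T' (+3 fires, +2 burnt)
Step 3: cell (5,4)='T' (+4 fires, +3 burnt)
Step 4: cell (5,4)='F' (+4 fires, +4 burnt)
  -> target ignites at step 4
Step 5: cell (5,4)='.' (+6 fires, +4 burnt)
Step 6: cell (5,4)='.' (+4 fires, +6 burnt)
Step 7: cell (5,4)='.' (+4 fires, +4 burnt)
Step 8: cell (5,4)='.' (+2 fires, +4 burnt)
Step 9: cell (5,4)='.' (+1 fires, +2 burnt)
Step 10: cell (5,4)='.' (+1 fires, +1 burnt)
Step 11: cell (5,4)='.' (+0 fires, +1 burnt)
  fire out at step 11

4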